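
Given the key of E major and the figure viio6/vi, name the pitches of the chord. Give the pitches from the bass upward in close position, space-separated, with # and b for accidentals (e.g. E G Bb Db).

D# F# B#

The slash marks an applied leading-tone chord: viio of vi. In E major, vi is C#, so the leading tone to it is B#, a half step below.
Building a diminished triad on B# gives B#-D#-F#.
The figured bass 6 indicates first inversion, placing the third (D#) in the bass: D#-F#-B#.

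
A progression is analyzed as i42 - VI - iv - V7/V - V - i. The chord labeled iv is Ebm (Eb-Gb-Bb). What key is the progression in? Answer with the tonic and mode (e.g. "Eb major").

The chord Ebm is a minor triad rooted on Eb; its label is iv.
Counting down 3 scale steps from Eb places the tonic on Bb; a minor triad on degree 4 is diatonic only in minor.

Bb minor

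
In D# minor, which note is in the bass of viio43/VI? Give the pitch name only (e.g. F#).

E

The applied chord viio43/VI is rooted on A#: A#-C#-E-G.
The figure 43 means second inversion — the fifth is in the bass.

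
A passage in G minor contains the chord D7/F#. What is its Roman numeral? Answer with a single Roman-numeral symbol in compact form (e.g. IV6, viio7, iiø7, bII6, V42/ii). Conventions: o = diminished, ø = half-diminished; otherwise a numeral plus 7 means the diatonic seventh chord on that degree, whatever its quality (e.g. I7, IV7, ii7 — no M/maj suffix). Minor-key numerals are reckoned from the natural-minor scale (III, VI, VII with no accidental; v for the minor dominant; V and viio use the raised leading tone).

V65

The pitches D-F#-A-C form a dominant seventh chord rooted on D.
In G minor, D is the dominant; the diatonic dominant seventh chord there is V7.
With F# in the bass the chord is in first inversion, so the figured bass is 65.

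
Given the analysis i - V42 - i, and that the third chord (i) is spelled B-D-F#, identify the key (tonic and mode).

The anchor chord is a minor triad on B, labeled i.
If B is scale degree 1 and the mode makes that degree carry a minor triad, the tonic is B and the mode is minor.

B minor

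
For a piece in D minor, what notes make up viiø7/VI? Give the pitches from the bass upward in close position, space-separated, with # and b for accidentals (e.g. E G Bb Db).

A C Eb G

The slash marks an applied leading-tone chord: viio of VI. In D minor, VI is Bb, so the leading tone to it is A, a half step below.
Building a half-diminished seventh chord on A gives A-C-Eb-G.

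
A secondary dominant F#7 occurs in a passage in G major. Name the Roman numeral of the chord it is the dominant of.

The chord is a dominant seventh chord on F#.
A dominant resolves down a perfect fifth: F# → B. In G major, B is scale degree 3, i.e. iii.

iii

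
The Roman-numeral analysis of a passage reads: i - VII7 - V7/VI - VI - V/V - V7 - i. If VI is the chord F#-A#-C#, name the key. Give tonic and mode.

A# minor

VI is given as F#-A#-C# — a major triad with root F#.
If F# is scale degree 6 and the mode makes that degree carry a major triad, the tonic is A# and the mode is minor.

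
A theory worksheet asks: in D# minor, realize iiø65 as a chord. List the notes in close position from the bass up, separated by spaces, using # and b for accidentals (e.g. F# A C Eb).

G# B D# E#

In D# minor, scale degree 2 is E#, and the diatonic chord built there is a half-diminished seventh chord.
Stacking thirds from E# gives E#-G#-B-D#.
With the 65 figure the chord is in first inversion; from the bass G# upward in close position it reads G#-B-D#-E#.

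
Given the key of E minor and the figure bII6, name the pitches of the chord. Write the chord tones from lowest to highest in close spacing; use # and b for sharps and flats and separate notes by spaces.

Scale degree 2 in E minor is F#; lowering it a half step gives F. bII6 is the Neapolitan sixth — a major triad on the lowered second degree, here in its customary first inversion.
So the chord is F-A-C, a major triad.
The figured bass 6 indicates first inversion, placing the third (A) in the bass: A-C-F.

A C F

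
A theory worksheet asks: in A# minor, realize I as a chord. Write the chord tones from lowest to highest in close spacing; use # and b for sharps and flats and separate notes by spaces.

A# C## E#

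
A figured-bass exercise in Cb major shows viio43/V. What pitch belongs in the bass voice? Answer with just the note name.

Cb

The applied chord viio43/V is rooted on F: F-Ab-Cb-Ebb.
The figure 43 means second inversion — the fifth is in the bass.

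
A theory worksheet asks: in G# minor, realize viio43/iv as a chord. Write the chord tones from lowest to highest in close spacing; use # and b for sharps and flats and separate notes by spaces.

The slash marks an applied leading-tone chord: viio of iv. In G# minor, iv is C#, so the leading tone to it is B#, a half step below.
Building a fully diminished seventh chord on B# gives B#-D#-F#-A.
The figured bass 43 indicates second inversion, placing the fifth (F#) in the bass: F#-A-B#-D#.

F# A B# D#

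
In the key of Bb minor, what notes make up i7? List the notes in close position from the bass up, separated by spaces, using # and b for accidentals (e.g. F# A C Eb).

Bb Db F Ab

In Bb minor, scale degree 1 is Bb, and the diatonic chord built there is a minor seventh chord.
That chord is spelled Bb-Db-F-Ab.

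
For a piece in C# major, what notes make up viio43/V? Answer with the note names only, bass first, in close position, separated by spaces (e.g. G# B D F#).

C# E F## A#

The slash marks an applied leading-tone chord: viio of V. In C# major, V is G#, so the leading tone to it is F##, a half step below.
Building a fully diminished seventh chord on F## gives F##-A#-C#-E.
The figured bass 43 indicates second inversion, placing the fifth (C#) in the bass: C#-E-F##-A#.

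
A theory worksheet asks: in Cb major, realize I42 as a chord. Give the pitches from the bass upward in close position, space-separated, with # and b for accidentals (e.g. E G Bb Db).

Bb Cb Eb Gb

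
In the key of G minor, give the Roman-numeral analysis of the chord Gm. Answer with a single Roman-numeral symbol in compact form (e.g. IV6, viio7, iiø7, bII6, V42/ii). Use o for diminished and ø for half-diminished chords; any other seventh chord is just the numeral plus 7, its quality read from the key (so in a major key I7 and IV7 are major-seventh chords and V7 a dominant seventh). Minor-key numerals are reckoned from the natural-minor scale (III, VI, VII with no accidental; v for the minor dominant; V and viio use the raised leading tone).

i

The pitches G-Bb-D form a minor triad rooted on G.
In G minor, G is the tonic; the diatonic minor triad there is i.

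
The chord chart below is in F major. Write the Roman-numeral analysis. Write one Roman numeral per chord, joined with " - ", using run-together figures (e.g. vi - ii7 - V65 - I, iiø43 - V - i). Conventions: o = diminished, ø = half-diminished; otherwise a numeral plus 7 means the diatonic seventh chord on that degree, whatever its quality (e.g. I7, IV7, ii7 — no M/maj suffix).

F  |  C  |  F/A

I - V - I6

F has root F, degree 1 in F major, so I.
C has root C, degree 5 in F major, so V.
F/A has root F, degree 1 in F major, so I6.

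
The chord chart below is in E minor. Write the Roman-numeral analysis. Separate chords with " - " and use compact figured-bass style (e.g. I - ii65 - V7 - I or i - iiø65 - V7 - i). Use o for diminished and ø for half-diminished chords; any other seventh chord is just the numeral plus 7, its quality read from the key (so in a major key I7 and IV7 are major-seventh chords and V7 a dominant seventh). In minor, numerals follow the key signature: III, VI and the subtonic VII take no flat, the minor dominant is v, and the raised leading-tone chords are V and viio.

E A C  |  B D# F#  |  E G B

E-A-C: root A is the subdominant; minor triad there is iv64.
B-D#-F# has root B, degree 5 in E minor, so V.
E-G-B: root E is the tonic; minor triad there is i.

iv64 - V - i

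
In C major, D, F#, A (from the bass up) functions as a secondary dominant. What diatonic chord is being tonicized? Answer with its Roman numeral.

V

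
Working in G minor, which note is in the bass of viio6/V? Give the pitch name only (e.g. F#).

The applied chord viio6/V is rooted on C#: C#-E-G.
The figure 6 means first inversion — the third is in the bass.

E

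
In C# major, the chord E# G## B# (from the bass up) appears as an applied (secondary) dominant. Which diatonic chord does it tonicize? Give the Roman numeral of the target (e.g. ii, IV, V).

vi

The chord is a major triad on E#.
A dominant resolves down a perfect fifth: E# → A#. In C# major, A# is scale degree 6, i.e. vi.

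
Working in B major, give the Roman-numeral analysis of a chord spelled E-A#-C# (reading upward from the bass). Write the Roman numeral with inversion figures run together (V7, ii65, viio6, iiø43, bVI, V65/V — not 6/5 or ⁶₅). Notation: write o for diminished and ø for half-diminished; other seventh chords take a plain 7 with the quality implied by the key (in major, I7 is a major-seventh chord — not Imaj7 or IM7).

viio64

The pitches A#-C#-E form a diminished triad rooted on A#.
In B major, A# is the leading tone; the diatonic diminished triad there is viio.
With E in the bass the chord is in second inversion, so the figured bass is 64.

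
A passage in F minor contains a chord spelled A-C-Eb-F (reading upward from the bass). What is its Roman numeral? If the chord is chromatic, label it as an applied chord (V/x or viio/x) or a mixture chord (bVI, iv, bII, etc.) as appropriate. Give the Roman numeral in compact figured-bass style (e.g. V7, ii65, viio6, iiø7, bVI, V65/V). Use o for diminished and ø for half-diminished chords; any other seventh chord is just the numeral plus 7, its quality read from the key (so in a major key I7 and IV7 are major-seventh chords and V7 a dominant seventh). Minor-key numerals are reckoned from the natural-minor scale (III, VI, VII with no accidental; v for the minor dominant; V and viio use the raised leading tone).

V65/iv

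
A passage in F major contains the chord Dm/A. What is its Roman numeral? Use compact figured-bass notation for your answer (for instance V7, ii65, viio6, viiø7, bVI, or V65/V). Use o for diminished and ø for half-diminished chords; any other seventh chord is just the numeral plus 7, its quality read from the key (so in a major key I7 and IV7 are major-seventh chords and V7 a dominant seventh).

Stacked in thirds the chord is D-F-A: a minor triad on D.
D is scale degree 6 in F major, and a minor triad on that degree is written vi.
With A in the bass the chord is in second inversion, so the figured bass is 64.

vi64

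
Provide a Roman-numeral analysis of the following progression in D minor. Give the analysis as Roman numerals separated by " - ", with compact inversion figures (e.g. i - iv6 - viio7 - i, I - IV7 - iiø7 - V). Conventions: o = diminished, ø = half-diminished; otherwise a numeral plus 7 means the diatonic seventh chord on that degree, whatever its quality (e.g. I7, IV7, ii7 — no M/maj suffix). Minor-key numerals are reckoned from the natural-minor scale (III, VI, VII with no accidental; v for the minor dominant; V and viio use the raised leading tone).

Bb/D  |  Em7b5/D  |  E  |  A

Bb/D: major triad on Bb = scale degree 6 → VI6.
Em7b5/D: half-diminished seventh chord on E = scale degree 2 → iiø42.
E: a major triad on E, the applied dominant of V → V/V.
A: root A is the dominant; major triad there is V.

VI6 - iiø42 - V/V - V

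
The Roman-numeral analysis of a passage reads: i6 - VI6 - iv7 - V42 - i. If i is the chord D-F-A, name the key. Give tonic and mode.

D minor

i is given as D-F-A — a minor triad with root D.
If D is scale degree 1 and the mode makes that degree carry a minor triad, the tonic is D and the mode is minor.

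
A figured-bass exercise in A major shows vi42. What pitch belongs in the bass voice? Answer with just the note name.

vi in A major has root F#; the chord is F#-A-C#-E.
The figure 42 means third inversion — the seventh is in the bass.

E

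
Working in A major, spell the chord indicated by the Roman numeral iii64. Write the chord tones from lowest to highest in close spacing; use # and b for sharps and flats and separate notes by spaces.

The numeral's case and figure indicate a minor triad. In A major its root, the third degree, is C#.
Stacking thirds from C# gives C#-E-G#.
With the 64 figure the chord is in second inversion; from the bass G# upward in close position it reads G#-C#-E.

G# C# E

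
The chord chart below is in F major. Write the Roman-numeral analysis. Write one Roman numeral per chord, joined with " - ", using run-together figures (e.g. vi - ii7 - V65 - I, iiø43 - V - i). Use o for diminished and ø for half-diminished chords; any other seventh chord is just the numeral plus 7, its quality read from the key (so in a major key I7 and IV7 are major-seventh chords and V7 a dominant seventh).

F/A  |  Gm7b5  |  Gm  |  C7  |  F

I6 - iiø7 - ii - V7 - I

F/A has root F, degree 1 in F major, so I6.
Gm7b5: G with this quality isn't in the key; it's iiø7, borrowed from the parallel minor.
Gm: minor triad on G = scale degree 2 → ii.
C7: dominant seventh chord on C = scale degree 5 → V7.
F has root F, degree 1 in F major, so I.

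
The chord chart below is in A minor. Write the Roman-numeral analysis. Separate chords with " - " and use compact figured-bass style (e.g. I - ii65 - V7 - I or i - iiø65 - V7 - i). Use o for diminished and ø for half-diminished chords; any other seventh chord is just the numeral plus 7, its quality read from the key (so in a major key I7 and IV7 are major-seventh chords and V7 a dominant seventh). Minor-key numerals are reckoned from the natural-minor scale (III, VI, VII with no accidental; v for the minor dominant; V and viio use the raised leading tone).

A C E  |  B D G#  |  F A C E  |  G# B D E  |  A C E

i - viio6 - VI7 - V65 - i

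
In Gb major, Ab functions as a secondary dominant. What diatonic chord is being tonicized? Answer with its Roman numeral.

V

The chord is a major triad on Ab.
A dominant resolves down a perfect fifth: Ab → Db. In Gb major, Db is scale degree 5, i.e. V.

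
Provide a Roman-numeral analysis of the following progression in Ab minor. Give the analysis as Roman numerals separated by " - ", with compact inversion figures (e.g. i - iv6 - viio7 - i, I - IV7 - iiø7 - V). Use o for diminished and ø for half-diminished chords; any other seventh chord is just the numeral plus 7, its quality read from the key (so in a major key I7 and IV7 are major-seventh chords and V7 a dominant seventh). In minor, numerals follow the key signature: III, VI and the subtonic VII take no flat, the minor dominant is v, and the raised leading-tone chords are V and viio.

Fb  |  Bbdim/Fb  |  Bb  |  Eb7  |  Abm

Fb: root Fb is the submediant; major triad there is VI.
Bbdim/Fb has root Bb, degree 2 in Ab minor, so iio64.
Bb is the secondary dominant of V (major triad on Bb): V/V.
Eb7 has root Eb, degree 5 in Ab minor, so V7.
Abm: minor triad on Ab = scale degree 1 → i.

VI - iio64 - V/V - V7 - i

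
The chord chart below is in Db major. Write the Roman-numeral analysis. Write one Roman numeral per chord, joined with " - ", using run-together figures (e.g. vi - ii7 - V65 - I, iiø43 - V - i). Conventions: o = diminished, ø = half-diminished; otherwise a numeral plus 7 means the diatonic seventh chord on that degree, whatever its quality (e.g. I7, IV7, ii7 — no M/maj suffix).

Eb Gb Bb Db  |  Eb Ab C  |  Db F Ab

Eb-Gb-Bb-Db: root Eb is the supertonic; minor seventh chord there is ii7.
Eb-Ab-C: major triad on Ab = scale degree 5 → V64.
Db-F-Ab: root Db is the tonic; major triad there is I.

ii7 - V64 - I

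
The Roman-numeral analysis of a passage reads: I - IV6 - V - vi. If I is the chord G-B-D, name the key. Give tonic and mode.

The anchor chord is a major triad on G, labeled I.
If G is scale degree 1 and the mode makes that degree carry a major triad, the tonic is G and the mode is major.

G major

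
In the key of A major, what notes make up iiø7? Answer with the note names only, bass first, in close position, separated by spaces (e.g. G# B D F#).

Scale degree 2 in A major is B; here the chord built on it is altered to a half-diminished seventh chord. iiø7 is the half-diminished supertonic seventh, borrowed from the parallel minor.
So the chord is B-D-F-A.

B D F A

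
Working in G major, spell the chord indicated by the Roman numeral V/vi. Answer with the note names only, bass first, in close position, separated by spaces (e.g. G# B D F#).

B D# F#

V/vi is a secondary dominant — the dominant triad of vi. vi in G major is E, so the applied chord's root is B, a perfect fifth above.
Building a major triad on B gives B-D#-F#.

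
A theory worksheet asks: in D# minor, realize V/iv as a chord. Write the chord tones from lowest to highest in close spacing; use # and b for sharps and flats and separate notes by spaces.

D# F## A#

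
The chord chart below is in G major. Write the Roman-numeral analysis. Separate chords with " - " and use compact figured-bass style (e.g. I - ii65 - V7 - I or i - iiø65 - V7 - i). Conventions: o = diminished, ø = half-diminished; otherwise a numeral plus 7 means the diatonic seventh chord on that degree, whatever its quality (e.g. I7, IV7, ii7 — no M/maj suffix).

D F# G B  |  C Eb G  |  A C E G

I43 - iv - ii7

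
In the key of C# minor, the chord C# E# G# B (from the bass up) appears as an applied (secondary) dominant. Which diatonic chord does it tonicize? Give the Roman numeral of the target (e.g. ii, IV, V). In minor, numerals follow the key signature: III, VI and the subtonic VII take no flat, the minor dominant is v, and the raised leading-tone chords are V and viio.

iv

The chord is a dominant seventh chord on C#.
A dominant resolves down a perfect fifth: C# → F#. In C# minor, F# is scale degree 4, i.e. iv.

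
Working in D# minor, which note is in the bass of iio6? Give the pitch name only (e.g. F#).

G#

iio in D# minor has root E#; the chord is E#-G#-B.
The figure 6 means first inversion — the third is in the bass.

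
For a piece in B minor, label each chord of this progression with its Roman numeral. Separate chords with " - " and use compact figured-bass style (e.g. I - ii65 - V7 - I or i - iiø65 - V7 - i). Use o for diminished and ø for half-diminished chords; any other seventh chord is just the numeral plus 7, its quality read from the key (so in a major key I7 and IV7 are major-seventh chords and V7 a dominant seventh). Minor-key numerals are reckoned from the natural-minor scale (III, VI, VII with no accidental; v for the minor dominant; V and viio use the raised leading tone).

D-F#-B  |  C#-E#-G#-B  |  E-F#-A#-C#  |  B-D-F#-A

D-F#-B has root B, degree 1 in B minor, so i6.
C#-E#-G#-B: a dominant seventh chord on C#, the applied dominant of V → V7/V.
E-F#-A#-C# has root F#, degree 5 in B minor, so V42.
B-D-F#-A has root B, degree 1 in B minor, so i7.

i6 - V7/V - V42 - i7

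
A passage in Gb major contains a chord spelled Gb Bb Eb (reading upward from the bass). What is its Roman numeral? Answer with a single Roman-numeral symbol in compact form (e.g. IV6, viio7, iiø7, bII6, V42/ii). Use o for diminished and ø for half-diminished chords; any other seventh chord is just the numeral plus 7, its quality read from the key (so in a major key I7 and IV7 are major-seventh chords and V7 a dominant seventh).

vi6

The pitches Eb-Gb-Bb form a minor triad rooted on Eb.
Eb is scale degree 6 in Gb major, and a minor triad on that degree is written vi.
With Gb in the bass the chord is in first inversion, so the figured bass is 6.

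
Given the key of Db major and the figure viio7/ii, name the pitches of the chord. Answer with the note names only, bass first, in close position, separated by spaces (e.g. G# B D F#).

The slash marks an applied leading-tone chord: viio of ii. In Db major, ii is Eb, so the leading tone to it is D, a half step below.
Building a fully diminished seventh chord on D gives D-F-Ab-Cb.

D F Ab Cb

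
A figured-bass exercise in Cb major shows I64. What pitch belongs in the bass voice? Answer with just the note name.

Gb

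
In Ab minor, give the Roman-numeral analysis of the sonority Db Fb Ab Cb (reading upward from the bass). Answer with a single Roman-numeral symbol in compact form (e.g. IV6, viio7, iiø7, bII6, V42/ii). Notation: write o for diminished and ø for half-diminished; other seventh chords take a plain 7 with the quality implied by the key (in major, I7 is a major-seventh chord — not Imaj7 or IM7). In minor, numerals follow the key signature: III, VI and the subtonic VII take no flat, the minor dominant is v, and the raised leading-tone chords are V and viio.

iv7

The pitches Db-Fb-Ab-Cb form a minor seventh chord rooted on Db.
In Ab minor, Db is the subdominant; the diatonic minor seventh chord there is iv7.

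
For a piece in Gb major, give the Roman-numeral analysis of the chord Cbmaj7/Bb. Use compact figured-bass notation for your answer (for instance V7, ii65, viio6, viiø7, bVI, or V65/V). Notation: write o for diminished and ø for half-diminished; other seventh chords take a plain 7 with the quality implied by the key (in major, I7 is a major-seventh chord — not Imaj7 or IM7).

IV42

The pitches Cb-Eb-Gb-Bb form a major seventh chord rooted on Cb.
In Gb major, Cb is the subdominant; the diatonic major seventh chord there is IV7.
With Bb in the bass the chord is in third inversion, so the figured bass is 42.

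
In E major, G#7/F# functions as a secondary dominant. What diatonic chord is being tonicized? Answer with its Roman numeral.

vi

The chord is a dominant seventh chord on G#.
A dominant resolves down a perfect fifth: G# → C#. In E major, C# is scale degree 6, i.e. vi.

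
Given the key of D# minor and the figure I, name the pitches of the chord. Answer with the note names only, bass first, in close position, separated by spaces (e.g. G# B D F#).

D# F## A#

Scale degree 1 in D# minor is D#; here the chord built on it is altered to a major triad. I is the major tonic (Picardy third), borrowed from the parallel major.
So the chord is D#-F##-A#.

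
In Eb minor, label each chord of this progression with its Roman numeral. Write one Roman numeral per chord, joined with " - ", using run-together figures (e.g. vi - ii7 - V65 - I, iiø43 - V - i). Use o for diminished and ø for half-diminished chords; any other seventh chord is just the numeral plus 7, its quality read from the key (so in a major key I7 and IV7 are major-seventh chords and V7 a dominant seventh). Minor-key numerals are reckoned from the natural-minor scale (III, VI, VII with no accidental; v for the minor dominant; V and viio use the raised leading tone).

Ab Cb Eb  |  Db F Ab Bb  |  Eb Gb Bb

iv - v65 - i

Ab-Cb-Eb: root Ab is the subdominant; minor triad there is iv.
Db-F-Ab-Bb has root Bb, degree 5 in Eb minor, so v65.
Eb-Gb-Bb has root Eb, degree 1 in Eb minor, so i.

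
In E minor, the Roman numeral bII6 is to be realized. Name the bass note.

A

bII in E minor has root F; the chord is F-A-C.
The figure 6 means first inversion — the third is in the bass.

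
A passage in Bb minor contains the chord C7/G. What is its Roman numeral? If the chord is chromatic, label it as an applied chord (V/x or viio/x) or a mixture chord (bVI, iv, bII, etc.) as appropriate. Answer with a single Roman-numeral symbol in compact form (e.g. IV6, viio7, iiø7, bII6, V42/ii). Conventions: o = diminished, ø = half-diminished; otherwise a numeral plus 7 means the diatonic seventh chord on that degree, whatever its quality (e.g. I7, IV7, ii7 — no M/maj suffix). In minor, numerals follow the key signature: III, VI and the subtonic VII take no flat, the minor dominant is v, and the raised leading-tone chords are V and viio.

V43/V

The pitches C-E-G-Bb form a dominant seventh chord rooted on C.
C is not a diatonic chord root with this quality in Bb minor, but it lies a perfect fifth above F (V), so the chord functions as an applied dominant of V.
With G in the bass the chord is in second inversion, so the figured bass is 43.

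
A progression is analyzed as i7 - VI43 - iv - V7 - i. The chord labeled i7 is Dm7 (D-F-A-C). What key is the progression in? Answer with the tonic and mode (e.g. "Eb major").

D minor

The anchor chord is a minor seventh chord on D, labeled i7.
If D is scale degree 1 and the mode makes that degree carry a minor seventh chord, the tonic is D and the mode is minor.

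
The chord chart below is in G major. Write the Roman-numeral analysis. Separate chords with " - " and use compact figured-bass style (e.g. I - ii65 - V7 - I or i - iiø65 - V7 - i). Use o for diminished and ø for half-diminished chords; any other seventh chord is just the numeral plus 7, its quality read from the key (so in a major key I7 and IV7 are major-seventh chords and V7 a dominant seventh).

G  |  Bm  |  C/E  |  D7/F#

I - iii - IV6 - V65

G has root G, degree 1 in G major, so I.
Bm: minor triad on B = scale degree 3 → iii.
C/E: major triad on C = scale degree 4 → IV6.
D7/F#: root D is the dominant; dominant seventh chord there is V65.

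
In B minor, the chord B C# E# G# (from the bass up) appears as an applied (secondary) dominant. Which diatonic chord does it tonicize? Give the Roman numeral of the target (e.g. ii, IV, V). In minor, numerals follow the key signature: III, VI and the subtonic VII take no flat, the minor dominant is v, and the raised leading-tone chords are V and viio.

V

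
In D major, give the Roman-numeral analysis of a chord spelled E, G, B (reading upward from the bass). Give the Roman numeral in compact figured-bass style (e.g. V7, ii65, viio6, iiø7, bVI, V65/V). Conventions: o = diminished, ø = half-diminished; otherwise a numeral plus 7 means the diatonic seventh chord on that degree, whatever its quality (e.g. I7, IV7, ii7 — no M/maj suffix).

ii

The pitches E-G-B form a minor triad rooted on E.
In D major, E is the supertonic; the diatonic minor triad there is ii.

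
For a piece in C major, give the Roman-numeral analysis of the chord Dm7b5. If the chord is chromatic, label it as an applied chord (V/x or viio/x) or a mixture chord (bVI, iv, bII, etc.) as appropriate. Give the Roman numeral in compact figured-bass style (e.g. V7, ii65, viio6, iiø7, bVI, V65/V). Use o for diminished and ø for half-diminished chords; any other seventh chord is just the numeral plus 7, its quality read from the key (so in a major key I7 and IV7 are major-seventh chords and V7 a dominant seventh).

iiø7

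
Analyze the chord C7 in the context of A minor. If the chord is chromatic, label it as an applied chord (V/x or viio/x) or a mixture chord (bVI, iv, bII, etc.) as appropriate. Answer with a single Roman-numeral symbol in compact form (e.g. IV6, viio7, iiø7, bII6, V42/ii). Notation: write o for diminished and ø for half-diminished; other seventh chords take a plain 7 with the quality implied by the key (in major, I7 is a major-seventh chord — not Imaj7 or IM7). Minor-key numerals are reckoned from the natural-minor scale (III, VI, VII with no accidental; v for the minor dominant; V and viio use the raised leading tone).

V7/VI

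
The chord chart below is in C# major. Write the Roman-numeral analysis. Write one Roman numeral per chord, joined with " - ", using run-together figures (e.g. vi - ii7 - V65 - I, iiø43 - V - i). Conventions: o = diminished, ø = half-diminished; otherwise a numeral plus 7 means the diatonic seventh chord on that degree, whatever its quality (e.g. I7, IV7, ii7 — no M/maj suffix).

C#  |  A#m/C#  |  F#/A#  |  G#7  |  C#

I - vi6 - IV6 - V7 - I

C# has root C#, degree 1 in C# major, so I.
A#m/C# has root A#, degree 6 in C# major, so vi6.
F#/A#: root F# is the subdominant; major triad there is IV6.
G#7 has root G#, degree 5 in C# major, so V7.
C#: root C# is the tonic; major triad there is I.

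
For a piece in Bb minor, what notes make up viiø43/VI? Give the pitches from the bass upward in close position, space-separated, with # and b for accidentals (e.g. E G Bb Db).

The slash marks an applied leading-tone chord: viio of VI. In Bb minor, VI is Gb, so the leading tone to it is F, a half step below.
Building a half-diminished seventh chord on F gives F-Ab-Cb-Eb.
With the 43 figure the chord is in second inversion; from the bass Cb upward in close position it reads Cb-Eb-F-Ab.

Cb Eb F Ab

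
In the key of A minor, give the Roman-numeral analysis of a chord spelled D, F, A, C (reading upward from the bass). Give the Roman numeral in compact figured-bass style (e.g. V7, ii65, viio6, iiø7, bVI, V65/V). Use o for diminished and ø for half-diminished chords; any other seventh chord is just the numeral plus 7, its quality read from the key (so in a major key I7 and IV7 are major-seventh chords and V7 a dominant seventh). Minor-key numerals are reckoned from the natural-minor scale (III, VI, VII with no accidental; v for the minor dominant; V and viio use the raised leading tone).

iv7

Stacked in thirds the chord is D-F-A-C: a minor seventh chord on D.
In A minor, D is the subdominant; the diatonic minor seventh chord there is iv7.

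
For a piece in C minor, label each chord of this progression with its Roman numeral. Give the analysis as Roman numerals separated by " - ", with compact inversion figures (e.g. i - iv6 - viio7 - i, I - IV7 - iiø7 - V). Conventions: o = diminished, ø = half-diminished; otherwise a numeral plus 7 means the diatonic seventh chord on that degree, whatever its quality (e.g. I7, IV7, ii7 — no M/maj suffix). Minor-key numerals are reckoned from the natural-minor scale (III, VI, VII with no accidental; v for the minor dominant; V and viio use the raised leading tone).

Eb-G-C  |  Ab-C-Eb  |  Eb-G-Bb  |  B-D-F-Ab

Eb-G-C: root C is the tonic; minor triad there is i6.
Ab-C-Eb: major triad on Ab = scale degree 6 → VI.
Eb-G-Bb: major triad on Eb = scale degree 3 → III.
B-D-F-Ab has root B, degree 7 in C minor, so viio7.

i6 - VI - III - viio7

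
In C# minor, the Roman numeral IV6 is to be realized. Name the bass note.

A#

IV in C# minor has root F#; the chord is F#-A#-C#.
The figure 6 means first inversion — the third is in the bass.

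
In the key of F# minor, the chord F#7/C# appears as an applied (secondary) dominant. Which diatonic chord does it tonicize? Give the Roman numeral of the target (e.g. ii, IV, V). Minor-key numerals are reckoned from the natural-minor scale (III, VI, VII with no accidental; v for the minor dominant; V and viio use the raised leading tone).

The chord is a dominant seventh chord on F#.
A dominant resolves down a perfect fifth: F# → B. In F# minor, B is scale degree 4, i.e. iv.

iv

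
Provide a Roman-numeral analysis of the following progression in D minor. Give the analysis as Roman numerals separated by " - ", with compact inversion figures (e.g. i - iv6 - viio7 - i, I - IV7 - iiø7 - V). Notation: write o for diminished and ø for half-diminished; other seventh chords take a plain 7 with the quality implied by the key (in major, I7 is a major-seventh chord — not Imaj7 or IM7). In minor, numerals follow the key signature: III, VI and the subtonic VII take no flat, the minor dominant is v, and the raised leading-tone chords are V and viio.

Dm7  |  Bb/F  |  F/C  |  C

i7 - VI64 - III64 - VII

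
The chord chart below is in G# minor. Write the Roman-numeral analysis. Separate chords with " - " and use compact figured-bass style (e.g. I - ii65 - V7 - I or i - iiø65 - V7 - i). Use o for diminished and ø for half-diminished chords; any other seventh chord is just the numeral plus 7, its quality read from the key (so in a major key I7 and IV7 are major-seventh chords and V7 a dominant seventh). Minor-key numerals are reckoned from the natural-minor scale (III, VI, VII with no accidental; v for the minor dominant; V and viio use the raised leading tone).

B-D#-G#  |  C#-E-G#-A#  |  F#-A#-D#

i6 - iiø65 - v6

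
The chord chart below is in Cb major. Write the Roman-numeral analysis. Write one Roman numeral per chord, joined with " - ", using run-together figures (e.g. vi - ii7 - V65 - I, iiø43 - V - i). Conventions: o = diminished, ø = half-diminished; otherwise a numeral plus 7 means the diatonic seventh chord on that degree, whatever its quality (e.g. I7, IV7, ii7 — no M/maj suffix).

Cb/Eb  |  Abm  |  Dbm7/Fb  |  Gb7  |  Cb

I6 - vi - ii65 - V7 - I

Cb/Eb: major triad on Cb = scale degree 1 → I6.
Abm: minor triad on Ab = scale degree 6 → vi.
Dbm7/Fb: root Db is the supertonic; minor seventh chord there is ii65.
Gb7: root Gb is the dominant; dominant seventh chord there is V7.
Cb: root Cb is the tonic; major triad there is I.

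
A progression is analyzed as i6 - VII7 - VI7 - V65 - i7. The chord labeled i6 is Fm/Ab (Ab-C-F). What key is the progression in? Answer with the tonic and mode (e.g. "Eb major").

The anchor chord is a minor triad on F, labeled i6.
If F is scale degree 1 and the mode makes that degree carry a minor triad, the tonic is F and the mode is minor.

F minor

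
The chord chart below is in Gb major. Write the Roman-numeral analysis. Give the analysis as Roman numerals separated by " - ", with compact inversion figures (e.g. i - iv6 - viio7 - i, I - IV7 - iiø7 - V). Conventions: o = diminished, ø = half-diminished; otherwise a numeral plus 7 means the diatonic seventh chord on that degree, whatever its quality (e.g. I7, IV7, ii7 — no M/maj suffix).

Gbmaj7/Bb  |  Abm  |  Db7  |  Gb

I65 - ii - V7 - I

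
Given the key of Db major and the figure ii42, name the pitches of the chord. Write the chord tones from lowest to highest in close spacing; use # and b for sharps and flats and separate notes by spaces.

Db Eb Gb Bb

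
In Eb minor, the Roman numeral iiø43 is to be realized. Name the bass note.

iiø in Eb minor has root F; the chord is F-Ab-Cb-Eb.
The figure 43 means second inversion — the fifth is in the bass.

Cb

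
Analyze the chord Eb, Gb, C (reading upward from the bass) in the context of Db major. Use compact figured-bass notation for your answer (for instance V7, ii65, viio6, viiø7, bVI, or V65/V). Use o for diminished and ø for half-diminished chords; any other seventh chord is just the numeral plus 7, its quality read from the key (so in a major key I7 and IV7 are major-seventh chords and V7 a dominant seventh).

Stacked in thirds the chord is C-Eb-Gb: a diminished triad on C.
In Db major, C is the leading tone; the diatonic diminished triad there is viio.
With Eb in the bass the chord is in first inversion, so the figured bass is 6.

viio6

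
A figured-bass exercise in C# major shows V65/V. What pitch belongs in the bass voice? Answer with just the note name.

F##

The applied chord V65/V is rooted on D#: D#-F##-A#-C#.
The figure 65 means first inversion — the third is in the bass.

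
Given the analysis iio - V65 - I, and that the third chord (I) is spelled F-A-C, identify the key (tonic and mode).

The chord F is a major triad rooted on F; its label is I.
If F is scale degree 1 and the mode makes that degree carry a major triad, the tonic is F and the mode is major.

F major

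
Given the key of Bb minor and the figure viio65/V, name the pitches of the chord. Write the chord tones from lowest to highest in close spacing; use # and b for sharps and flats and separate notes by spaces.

G Bb Db E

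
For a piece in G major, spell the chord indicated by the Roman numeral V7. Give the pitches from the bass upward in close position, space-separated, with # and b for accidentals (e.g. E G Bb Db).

D F# A C

In G major, the fifth degree is D, and the diatonic chord built there is a dominant seventh chord.
That chord is spelled D-F#-A-C.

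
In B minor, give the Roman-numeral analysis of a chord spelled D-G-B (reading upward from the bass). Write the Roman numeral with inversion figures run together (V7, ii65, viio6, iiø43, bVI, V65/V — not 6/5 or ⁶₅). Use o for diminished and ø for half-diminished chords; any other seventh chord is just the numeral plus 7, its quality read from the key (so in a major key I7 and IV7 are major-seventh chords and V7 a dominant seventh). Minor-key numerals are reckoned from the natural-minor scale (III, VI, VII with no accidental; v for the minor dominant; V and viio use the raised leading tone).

VI64

Stacked in thirds the chord is G-B-D: a major triad on G.
G is scale degree 6 in B minor, and a major triad on that degree is written VI.
With D in the bass the chord is in second inversion, so the figured bass is 64.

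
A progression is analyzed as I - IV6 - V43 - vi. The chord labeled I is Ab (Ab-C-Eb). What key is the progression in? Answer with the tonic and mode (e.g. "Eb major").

Ab major

The chord Ab is a major triad rooted on Ab; its label is I.
If Ab is scale degree 1 and the mode makes that degree carry a major triad, the tonic is Ab and the mode is major.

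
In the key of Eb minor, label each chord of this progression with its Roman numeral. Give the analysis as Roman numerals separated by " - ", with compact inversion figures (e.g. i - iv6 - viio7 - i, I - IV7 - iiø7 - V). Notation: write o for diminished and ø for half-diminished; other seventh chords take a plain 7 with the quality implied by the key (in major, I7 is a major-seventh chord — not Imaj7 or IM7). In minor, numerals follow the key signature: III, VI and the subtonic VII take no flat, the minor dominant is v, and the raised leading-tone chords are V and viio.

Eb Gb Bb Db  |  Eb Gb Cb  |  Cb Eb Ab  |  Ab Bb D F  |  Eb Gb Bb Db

i7 - VI6 - iv6 - V42 - i7

Eb-Gb-Bb-Db has root Eb, degree 1 in Eb minor, so i7.
Eb-Gb-Cb: root Cb is the submediant; major triad there is VI6.
Cb-Eb-Ab: minor triad on Ab = scale degree 4 → iv6.
Ab-Bb-D-F: root Bb is the dominant; dominant seventh chord there is V42.
Eb-Gb-Bb-Db has root Eb, degree 1 in Eb minor, so i7.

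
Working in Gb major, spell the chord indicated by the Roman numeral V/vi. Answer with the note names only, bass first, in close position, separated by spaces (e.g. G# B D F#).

V/vi is a secondary dominant — the dominant triad of vi. vi in Gb major is Eb, so the applied chord's root is Bb, a perfect fifth above.
Building a major triad on Bb gives Bb-D-F.

Bb D F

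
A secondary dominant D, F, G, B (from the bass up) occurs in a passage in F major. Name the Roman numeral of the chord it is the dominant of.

V

The chord is a dominant seventh chord on G.
A dominant resolves down a perfect fifth: G → C. In F major, C is scale degree 5, i.e. V.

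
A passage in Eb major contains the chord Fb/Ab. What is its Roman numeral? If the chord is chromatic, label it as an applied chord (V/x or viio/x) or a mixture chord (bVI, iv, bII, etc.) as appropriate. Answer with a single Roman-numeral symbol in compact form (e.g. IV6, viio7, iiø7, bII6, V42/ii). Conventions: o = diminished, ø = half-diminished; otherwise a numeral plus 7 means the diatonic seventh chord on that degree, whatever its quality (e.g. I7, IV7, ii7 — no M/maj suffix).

Stacked in thirds the chord is Fb-Ab-Cb: a major triad on Fb.
Fb is the lowered second degree of Eb major (diatonic 2 would be F). This is the Neapolitan sixth — a major triad on the lowered second degree, here in its customary first inversion.
With Ab in the bass the chord is in first inversion, so the figured bass is 6.

bII6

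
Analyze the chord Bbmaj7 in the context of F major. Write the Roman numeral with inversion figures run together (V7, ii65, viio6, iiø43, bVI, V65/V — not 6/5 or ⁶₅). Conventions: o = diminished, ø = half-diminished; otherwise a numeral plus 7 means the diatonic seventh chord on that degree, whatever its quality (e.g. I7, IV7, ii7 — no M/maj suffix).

IV7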